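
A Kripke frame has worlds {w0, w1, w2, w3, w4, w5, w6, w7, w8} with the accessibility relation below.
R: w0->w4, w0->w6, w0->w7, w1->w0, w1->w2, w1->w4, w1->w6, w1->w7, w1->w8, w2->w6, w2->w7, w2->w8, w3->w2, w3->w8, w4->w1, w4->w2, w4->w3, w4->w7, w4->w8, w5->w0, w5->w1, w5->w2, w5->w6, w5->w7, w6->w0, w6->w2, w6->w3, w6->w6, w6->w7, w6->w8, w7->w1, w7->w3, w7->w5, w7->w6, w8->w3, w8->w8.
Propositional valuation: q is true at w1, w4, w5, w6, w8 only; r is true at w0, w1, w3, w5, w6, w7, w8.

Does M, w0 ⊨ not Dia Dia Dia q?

At w0: Dia Dia Dia q is true, so not Dia Dia Dia q is false.
  At w0: Dia Dia Dia q requires Dia Dia q at some successor in {w4, w6, w7}.
    Dia Dia q holds at w4, so Dia Dia Dia q is true at w0.
      At w4: Dia Dia q requires Dia q at some successor in {w1, w2, w3, w7, w8}.
        Dia q holds at w1, so Dia Dia q is true at w4.

No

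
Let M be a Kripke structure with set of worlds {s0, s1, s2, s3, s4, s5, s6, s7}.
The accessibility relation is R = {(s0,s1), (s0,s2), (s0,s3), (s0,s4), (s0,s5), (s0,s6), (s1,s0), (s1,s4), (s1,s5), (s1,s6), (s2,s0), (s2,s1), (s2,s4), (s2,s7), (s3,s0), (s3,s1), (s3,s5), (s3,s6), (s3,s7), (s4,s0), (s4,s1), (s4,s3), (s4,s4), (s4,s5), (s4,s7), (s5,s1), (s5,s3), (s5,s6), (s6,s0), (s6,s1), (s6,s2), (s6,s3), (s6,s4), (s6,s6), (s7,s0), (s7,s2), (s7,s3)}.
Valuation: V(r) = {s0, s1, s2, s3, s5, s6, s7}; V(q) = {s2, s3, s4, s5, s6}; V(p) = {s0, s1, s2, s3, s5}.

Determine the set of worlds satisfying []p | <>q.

Let φ = []p | <>q. Evaluate φ at each world:
  s0 (successors {s1, s2, s3, s4, s5, s6}): φ is true.
  s1 (successors {s0, s4, s5, s6}): φ is true.
  s2 (successors {s0, s1, s4, s7}): φ is true.
  s3 (successors {s0, s1, s5, s6, s7}): φ is true.
  s4 (successors {s0, s1, s3, s4, s5, s7}): φ is true.
  s5 (successors {s1, s3, s6}): φ is true.
  s6 (successors {s0, s1, s2, s3, s4, s6}): φ is true.
  s7 (successors {s0, s2, s3}): φ is true.
For instance, at s3:
  At s3: []p is false, <>q is true, so []p | <>q is true.
    At s3: []p requires p at every successor {s0, s1, s5, s6, s7}.
      p fails at s6, so []p is false at s3.
    At s3: <>q requires q at some successor in {s0, s1, s5, s6, s7}.
      q holds at s5, so <>q is true at s3.
Satisfying worlds: {s0, s1, s2, s3, s4, s5, s6, s7}

s0, s1, s2, s3, s4, s5, s6, s7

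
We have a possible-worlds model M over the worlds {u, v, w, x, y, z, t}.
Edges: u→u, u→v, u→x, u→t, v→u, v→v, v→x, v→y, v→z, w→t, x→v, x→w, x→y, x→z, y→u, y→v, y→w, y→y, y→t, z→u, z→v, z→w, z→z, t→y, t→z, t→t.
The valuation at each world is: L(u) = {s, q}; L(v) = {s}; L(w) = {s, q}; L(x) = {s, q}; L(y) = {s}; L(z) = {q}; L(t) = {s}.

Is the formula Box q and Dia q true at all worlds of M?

No

Let φ = Box q and Dia q. Evaluate φ at each world:
  u (successors {u, v, x, t}): φ is false.
  v (successors {u, v, x, y, z}): φ is false.
  w (successors {t}): φ is false.
  x (successors {v, w, y, z}): φ is false.
  y (successors {u, v, w, y, t}): φ is false.
  z (successors {u, v, w, z}): φ is false.
  t (successors {y, z, t}): φ is false.
Detail at u (counterexample):
  At u: Box q is false, Dia q is true, so Box q and Dia q is false.
    At u: Box q requires q at every successor {u, v, x, t}.
      q fails at v, so Box q is false at u.
    At u: Dia q requires q at some successor in {u, v, x, t}.
      q holds at u, so Dia q is true at u.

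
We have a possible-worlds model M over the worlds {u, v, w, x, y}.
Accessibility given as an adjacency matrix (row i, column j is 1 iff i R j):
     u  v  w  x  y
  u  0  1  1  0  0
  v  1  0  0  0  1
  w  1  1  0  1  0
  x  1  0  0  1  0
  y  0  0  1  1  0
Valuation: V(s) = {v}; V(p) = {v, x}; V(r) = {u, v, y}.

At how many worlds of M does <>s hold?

2

Recall that <>ψ holds at a world iff ψ holds at some accessible world.
Let φ = <>s. Evaluate φ at each world:
  u (successors {v, w}): φ is true.
  v (successors {u, y}): φ is false.
  w (successors {u, v, x}): φ is true.
  x (successors {u, x}): φ is false.
  y (successors {w, x}): φ is false.
For instance, at y:
  At y: <>s requires s at some successor in {w, x}.
    At w: s is false.
    At x: s is false.
  So <>s is false at y.
Satisfying worlds: {u, w}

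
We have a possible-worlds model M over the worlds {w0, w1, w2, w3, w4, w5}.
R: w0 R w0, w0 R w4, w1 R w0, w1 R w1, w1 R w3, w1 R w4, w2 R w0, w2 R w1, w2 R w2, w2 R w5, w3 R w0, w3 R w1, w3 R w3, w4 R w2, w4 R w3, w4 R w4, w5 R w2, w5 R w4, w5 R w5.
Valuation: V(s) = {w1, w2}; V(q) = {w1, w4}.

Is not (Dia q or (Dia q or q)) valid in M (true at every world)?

Let φ = not (Dia q or (Dia q or q)). Evaluate φ at each world:
  w0 (successors {w0, w4}): φ is false.
  w1 (successors {w0, w1, w3, w4}): φ is false.
  w2 (successors {w0, w1, w2, w5}): φ is false.
  w3 (successors {w0, w1, w3}): φ is false.
  w4 (successors {w2, w3, w4}): φ is false.
  w5 (successors {w2, w4, w5}): φ is false.
Detail at w0 (counterexample):
  At w0: Dia q or (Dia q or q) is true, so not (Dia q or (Dia q or q)) is false.
    At w0: Dia q is true, Dia q or q is true, so Dia q or (Dia q or q) is true.
      At w0: Dia q requires q at some successor in {w0, w4}.
        q holds at w4, so Dia q is true at w0.
      At w0: Dia q is true, q is false, so Dia q or q is true.

No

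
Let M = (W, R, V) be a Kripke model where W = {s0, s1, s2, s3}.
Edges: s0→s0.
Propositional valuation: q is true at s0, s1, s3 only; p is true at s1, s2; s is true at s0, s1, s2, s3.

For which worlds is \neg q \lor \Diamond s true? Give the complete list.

Let φ = \neg q \lor \Diamond s. Evaluate φ at each world:
  s0 (successors {s0}): φ is true.
  s1 (successors ∅): φ is false.
  s2 (successors ∅): φ is true.
  s3 (successors ∅): φ is false.
For instance, at s0:
  At s0: \neg q is false, \Diamond s is true, so \neg q \lor \Diamond s is true.
    At s0: \Diamond s requires s at some successor in {s0}.
      s holds at s0, so \Diamond s is true at s0.
Satisfying worlds: {s0, s2}

s0, s2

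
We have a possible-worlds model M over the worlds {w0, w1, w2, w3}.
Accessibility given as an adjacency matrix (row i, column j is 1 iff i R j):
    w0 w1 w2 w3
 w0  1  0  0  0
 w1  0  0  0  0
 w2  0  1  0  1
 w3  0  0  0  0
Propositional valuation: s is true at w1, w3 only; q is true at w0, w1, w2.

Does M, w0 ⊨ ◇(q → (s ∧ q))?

At w0: ◇(q → (s ∧ q)) requires q → (s ∧ q) at some successor in {w0}.
  At w0: q → (s ∧ q) is false.
So ◇(q → (s ∧ q)) is false at w0.

No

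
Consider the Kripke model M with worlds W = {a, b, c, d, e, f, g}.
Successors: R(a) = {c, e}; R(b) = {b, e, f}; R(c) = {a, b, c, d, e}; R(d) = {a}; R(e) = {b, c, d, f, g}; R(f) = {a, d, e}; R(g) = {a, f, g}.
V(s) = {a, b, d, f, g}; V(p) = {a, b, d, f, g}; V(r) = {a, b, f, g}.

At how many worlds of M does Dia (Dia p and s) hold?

5

Recall that Dia ψ holds at a world iff ψ holds at some accessible world.
Let φ = Dia (Dia p and s). Evaluate φ at each world:
  a (successors {c, e}): φ is false.
  b (successors {b, e, f}): φ is true.
  c (successors {a, b, c, d, e}): φ is true.
  d (successors {a}): φ is false.
  e (successors {b, c, d, f, g}): φ is true.
  f (successors {a, d, e}): φ is true.
  g (successors {a, f, g}): φ is true.
For instance, at d:
  At d: Dia (Dia p and s) requires Dia p and s at some successor in {a}.
    At a: Dia p and s is false.
  So Dia (Dia p and s) is false at d.
Satisfying worlds: {b, c, e, f, g}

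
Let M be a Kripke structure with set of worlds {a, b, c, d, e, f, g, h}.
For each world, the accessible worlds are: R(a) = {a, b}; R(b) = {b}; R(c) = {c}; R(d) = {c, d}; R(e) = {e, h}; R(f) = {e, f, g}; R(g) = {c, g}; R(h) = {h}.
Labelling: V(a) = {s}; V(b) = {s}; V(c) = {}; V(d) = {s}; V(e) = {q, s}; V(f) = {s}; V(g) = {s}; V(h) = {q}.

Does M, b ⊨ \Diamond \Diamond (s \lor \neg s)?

Recall that \Diamond ψ holds at a world iff ψ holds at some accessible world.
At b: \Diamond \Diamond (s \lor \neg s) requires \Diamond (s \lor \neg s) at some successor in {b}.
  \Diamond (s \lor \neg s) holds at b, so \Diamond \Diamond (s \lor \neg s) is true at b.
    At b: \Diamond (s \lor \neg s) requires s \lor \neg s at some successor in {b}.
      s \lor \neg s holds at b, so \Diamond (s \lor \neg s) is true at b.

Yes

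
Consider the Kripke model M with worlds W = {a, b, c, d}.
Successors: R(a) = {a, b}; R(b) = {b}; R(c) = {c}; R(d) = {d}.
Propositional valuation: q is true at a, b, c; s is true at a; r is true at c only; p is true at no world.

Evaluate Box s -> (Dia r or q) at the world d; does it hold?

Yes

At d: Box s is false, Dia r or q is false, so Box s -> (Dia r or q) is true.
  At d: Box s requires s at every successor {d}.
    s fails at d, so Box s is false at d.
  At d: Dia r is false, q is false, so Dia r or q is false.
    At d: Dia r requires r at some successor in {d}.
      At d: r is false.
    So Dia r is false at d.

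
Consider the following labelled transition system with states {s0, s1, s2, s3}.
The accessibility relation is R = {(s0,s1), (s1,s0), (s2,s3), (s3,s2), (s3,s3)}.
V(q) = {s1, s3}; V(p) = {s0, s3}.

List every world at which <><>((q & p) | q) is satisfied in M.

Let φ = <><>((q & p) | q). Evaluate φ at each world:
  s0 (successors {s1}): φ is false.
  s1 (successors {s0}): φ is true.
  s2 (successors {s3}): φ is true.
  s3 (successors {s2, s3}): φ is true.
For instance, at s0:
  At s0: <><>((q & p) | q) requires <>((q & p) | q) at some successor in {s1}.
    At s1: <>((q & p) | q) is false.
  So <><>((q & p) | q) is false at s0.
Satisfying worlds: {s1, s2, s3}

s1, s2, s3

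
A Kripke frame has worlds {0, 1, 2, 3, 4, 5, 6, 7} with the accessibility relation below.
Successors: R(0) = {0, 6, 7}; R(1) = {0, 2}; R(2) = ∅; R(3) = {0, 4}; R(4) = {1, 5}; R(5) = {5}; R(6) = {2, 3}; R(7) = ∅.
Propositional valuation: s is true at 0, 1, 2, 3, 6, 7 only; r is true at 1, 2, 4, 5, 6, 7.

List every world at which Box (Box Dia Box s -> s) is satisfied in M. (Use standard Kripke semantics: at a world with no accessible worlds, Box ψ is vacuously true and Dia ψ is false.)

Recall that Box ψ holds at a world iff ψ holds at every accessible world, and Dia ψ holds iff ψ holds at some accessible world.
Let φ = Box (Box Dia Box s -> s). Evaluate φ at each world:
  0 (successors {0, 6, 7}): φ is true.
  1 (successors {0, 2}): φ is true.
  2 (successors ∅): φ is true.
  3 (successors {0, 4}): φ is true.
  4 (successors {1, 5}): φ is true.
  5 (successors {5}): φ is true.
  6 (successors {2, 3}): φ is true.
  7 (successors ∅): φ is true.
For instance, at 4:
  At 4: Box (Box Dia Box s -> s) requires Box Dia Box s -> s at every successor {1, 5}.
      At 1: Box Dia Box s is false, s is true, so Box Dia Box s -> s is true.
      At 5: Box Dia Box s is false, s is false, so Box Dia Box s -> s is true.
  So Box (Box Dia Box s -> s) is true at 4.
Satisfying worlds: {0, 1, 2, 3, 4, 5, 6, 7}

0, 1, 2, 3, 4, 5, 6, 7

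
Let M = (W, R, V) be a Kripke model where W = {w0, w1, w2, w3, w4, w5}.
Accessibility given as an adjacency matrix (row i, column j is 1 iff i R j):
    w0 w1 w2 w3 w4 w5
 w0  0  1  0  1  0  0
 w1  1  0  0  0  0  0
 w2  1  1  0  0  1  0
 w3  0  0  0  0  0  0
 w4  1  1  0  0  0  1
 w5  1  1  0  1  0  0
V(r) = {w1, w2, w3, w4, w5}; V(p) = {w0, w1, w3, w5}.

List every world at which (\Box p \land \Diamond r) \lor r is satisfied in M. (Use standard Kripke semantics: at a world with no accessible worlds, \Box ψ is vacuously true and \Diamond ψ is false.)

Recall that \Box ψ holds at a world iff ψ holds at every accessible world, and \Diamond ψ holds iff ψ holds at some accessible world.
Let φ = (\Box p \land \Diamond r) \lor r. Evaluate φ at each world:
  w0 (successors {w1, w3}): φ is true.
  w1 (successors {w0}): φ is true.
  w2 (successors {w0, w1, w4}): φ is true.
  w3 (successors ∅): φ is true.
  w4 (successors {w0, w1, w5}): φ is true.
  w5 (successors {w0, w1, w3}): φ is true.
For instance, at w0:
  At w0: \Box p \land \Diamond r is true, r is false, so (\Box p \land \Diamond r) \lor r is true.
    At w0: \Box p is true, \Diamond r is true, so \Box p \land \Diamond r is true.
      At w0: \Box p requires p at every successor {w1, w3}.
        At w1: p is true.
        At w3: p is true.
      So \Box p is true at w0.
      At w0: \Diamond r requires r at some successor in {w1, w3}.
        r holds at w1, so \Diamond r is true at w0.
Satisfying worlds: {w0, w1, w2, w3, w4, w5}

w0, w1, w2, w3, w4, w5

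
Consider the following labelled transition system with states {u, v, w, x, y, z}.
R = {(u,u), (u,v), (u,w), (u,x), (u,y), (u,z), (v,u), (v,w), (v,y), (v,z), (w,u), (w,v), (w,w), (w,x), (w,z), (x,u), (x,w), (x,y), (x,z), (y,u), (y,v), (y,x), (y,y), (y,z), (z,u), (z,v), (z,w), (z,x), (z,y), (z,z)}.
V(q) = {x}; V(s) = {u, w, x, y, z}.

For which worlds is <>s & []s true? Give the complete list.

v, x

Let φ = <>s & []s. Evaluate φ at each world:
  u (successors {u, v, w, x, y, z}): φ is false.
  v (successors {u, w, y, z}): φ is true.
  w (successors {u, v, w, x, z}): φ is false.
  x (successors {u, w, y, z}): φ is true.
  y (successors {u, v, x, y, z}): φ is false.
  z (successors {u, v, w, x, y, z}): φ is false.
For instance, at x:
  At x: <>s is true, []s is true, so <>s & []s is true.
    At x: <>s requires s at some successor in {u, w, y, z}.
      s holds at u, so <>s is true at x.
    At x: []s requires s at every successor {u, w, y, z}.
      At u: s is true.
      At w: s is true.
      At y: s is true.
      At z: s is true.
    So []s is true at x.
Satisfying worlds: {v, x}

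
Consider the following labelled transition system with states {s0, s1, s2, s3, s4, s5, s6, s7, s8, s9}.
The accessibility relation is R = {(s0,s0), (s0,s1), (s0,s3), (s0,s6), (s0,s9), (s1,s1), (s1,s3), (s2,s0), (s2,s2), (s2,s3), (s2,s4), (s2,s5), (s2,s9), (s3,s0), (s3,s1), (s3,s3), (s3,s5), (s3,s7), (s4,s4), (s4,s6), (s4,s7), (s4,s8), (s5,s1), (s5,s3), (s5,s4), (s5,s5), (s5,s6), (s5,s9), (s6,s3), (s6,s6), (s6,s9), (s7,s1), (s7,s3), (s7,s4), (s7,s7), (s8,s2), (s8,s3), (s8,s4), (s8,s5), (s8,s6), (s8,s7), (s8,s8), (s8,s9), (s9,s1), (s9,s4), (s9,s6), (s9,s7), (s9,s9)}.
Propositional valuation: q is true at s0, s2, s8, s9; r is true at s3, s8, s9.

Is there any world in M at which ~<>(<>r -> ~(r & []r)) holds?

Let φ = ~<>(<>r -> ~(r & []r)). Evaluate φ at each world:
  s0 (successors {s0, s1, s3, s6, s9}): φ is false.
  s1 (successors {s1, s3}): φ is false.
  s2 (successors {s0, s2, s3, s4, s5, s9}): φ is false.
  s3 (successors {s0, s1, s3, s5, s7}): φ is false.
  s4 (successors {s4, s6, s7, s8}): φ is false.
  s5 (successors {s1, s3, s4, s5, s6, s9}): φ is false.
  s6 (successors {s3, s6, s9}): φ is false.
  s7 (successors {s1, s3, s4, s7}): φ is false.
  s8 (successors {s2, s3, s4, s5, s6, s7, s8, s9}): φ is false.
  s9 (successors {s1, s4, s6, s7, s9}): φ is false.
For instance, at s1:
  At s1: <>(<>r -> ~(r & []r)) is true, so ~<>(<>r -> ~(r & []r)) is false.
    At s1: <>(<>r -> ~(r & []r)) requires <>r -> ~(r & []r) at some successor in {s1, s3}.
      <>r -> ~(r & []r) holds at s1, so <>(<>r -> ~(r & []r)) is true at s1.

No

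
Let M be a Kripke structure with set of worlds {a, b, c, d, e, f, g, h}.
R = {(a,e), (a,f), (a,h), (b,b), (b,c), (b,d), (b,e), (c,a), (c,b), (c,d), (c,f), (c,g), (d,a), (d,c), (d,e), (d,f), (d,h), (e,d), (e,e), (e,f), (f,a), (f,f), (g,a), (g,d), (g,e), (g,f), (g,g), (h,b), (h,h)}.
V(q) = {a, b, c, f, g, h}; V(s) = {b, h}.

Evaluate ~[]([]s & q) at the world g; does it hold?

Yes

At g: []([]s & q) is false, so ~[]([]s & q) is true.
  At g: []([]s & q) requires []s & q at every successor {a, d, e, f, g}.
    []s & q fails at a, so []([]s & q) is false at g.
      At a: []s is false, q is true, so []s & q is false.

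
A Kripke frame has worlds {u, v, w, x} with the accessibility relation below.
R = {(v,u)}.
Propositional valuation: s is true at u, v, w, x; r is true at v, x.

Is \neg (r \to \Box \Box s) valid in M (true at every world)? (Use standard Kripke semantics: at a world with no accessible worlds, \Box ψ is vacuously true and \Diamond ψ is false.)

No

Let φ = \neg (r \to \Box \Box s). Evaluate φ at each world:
  u (successors ∅): φ is false.
  v (successors {u}): φ is false.
  w (successors ∅): φ is false.
  x (successors ∅): φ is false.
Detail at u (counterexample):
  At u: r \to \Box \Box s is true, so \neg (r \to \Box \Box s) is false.
    At u: r is false, \Box \Box s is true, so r \to \Box \Box s is true.
      At u: no accessible worlds, so \Box \Box s holds vacuously.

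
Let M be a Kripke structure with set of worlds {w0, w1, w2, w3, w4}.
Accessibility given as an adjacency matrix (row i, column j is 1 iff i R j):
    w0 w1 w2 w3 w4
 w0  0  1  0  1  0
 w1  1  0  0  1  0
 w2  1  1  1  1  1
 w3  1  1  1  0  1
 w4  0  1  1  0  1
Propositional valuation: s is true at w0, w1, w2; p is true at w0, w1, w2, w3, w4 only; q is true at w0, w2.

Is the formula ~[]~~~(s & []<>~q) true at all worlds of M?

Yes

Let φ = ~[]~~~(s & []<>~q). Evaluate φ at each world:
  w0 (successors {w1, w3}): φ is true.
  w1 (successors {w0, w3}): φ is true.
  w2 (successors {w0, w1, w2, w3, w4}): φ is true.
  w3 (successors {w0, w1, w2, w4}): φ is true.
  w4 (successors {w1, w2, w4}): φ is true.
For instance, at w3:
  At w3: []~~~(s & []<>~q) is false, so ~[]~~~(s & []<>~q) is true.
    At w3: []~~~(s & []<>~q) requires ~~~(s & []<>~q) at every successor {w0, w1, w2, w4}.
      ~~~(s & []<>~q) fails at w0, so []~~~(s & []<>~q) is false at w3.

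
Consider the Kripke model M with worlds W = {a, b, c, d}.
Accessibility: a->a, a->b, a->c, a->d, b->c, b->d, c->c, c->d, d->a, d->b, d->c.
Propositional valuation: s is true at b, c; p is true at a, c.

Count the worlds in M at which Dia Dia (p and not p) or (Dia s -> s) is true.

Recall that Dia ψ holds at a world iff ψ holds at some accessible world.
Let φ = Dia Dia (p and not p) or (Dia s -> s). Evaluate φ at each world:
  a (successors {a, b, c, d}): φ is false.
  b (successors {c, d}): φ is true.
  c (successors {c, d}): φ is true.
  d (successors {a, b, c}): φ is false.
For instance, at c:
  At c: Dia Dia (p and not p) is false, Dia s -> s is true, so Dia Dia (p and not p) or (Dia s -> s) is true.
    At c: Dia Dia (p and not p) requires Dia (p and not p) at some successor in {c, d}.
      At c: Dia (p and not p) is false.
      At d: Dia (p and not p) is false.
    So Dia Dia (p and not p) is false at c.
    At c: Dia s is true, s is true, so Dia s -> s is true.
      At c: Dia s requires s at some successor in {c, d}.
        s holds at c, so Dia s is true at c.
Satisfying worlds: {b, c}

2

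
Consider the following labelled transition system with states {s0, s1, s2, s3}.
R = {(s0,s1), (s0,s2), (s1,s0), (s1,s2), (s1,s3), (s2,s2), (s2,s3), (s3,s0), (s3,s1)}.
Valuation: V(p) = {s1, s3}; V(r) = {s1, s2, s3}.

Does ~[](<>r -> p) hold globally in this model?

Recall that []ψ holds at a world iff ψ holds at every accessible world, and <>ψ holds iff ψ holds at some accessible world.
Let φ = ~[](<>r -> p). Evaluate φ at each world:
  s0 (successors {s1, s2}): φ is true.
  s1 (successors {s0, s2, s3}): φ is true.
  s2 (successors {s2, s3}): φ is true.
  s3 (successors {s0, s1}): φ is true.
For instance, at s0:
  At s0: [](<>r -> p) is false, so ~[](<>r -> p) is true.
    At s0: [](<>r -> p) requires <>r -> p at every successor {s1, s2}.
      <>r -> p fails at s2, so [](<>r -> p) is false at s0.

Yes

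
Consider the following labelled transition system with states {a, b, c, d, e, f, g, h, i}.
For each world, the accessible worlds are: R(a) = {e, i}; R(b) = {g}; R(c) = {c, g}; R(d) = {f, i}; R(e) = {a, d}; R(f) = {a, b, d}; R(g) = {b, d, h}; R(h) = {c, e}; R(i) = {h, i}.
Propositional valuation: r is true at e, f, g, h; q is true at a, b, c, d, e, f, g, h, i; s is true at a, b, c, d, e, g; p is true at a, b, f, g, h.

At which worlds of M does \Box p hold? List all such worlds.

b

Recall that \Box ψ holds at a world iff ψ holds at every accessible world, and \Diamond ψ holds iff ψ holds at some accessible world.
Let φ = \Box p. Evaluate φ at each world:
  a (successors {e, i}): φ is false.
  b (successors {g}): φ is true.
  c (successors {c, g}): φ is false.
  d (successors {f, i}): φ is false.
  e (successors {a, d}): φ is false.
  f (successors {a, b, d}): φ is false.
  g (successors {b, d, h}): φ is false.
  h (successors {c, e}): φ is false.
  i (successors {h, i}): φ is false.
For instance, at e:
  At e: \Box p requires p at every successor {a, d}.
    p fails at d, so \Box p is false at e.
Satisfying worlds: {b}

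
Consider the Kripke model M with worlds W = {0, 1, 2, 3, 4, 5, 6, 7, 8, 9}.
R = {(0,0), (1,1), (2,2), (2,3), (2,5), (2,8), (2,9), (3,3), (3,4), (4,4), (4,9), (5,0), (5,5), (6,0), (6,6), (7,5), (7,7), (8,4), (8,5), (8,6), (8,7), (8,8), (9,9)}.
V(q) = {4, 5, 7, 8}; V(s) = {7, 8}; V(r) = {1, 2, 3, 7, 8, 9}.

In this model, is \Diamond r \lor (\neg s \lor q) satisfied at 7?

Yes

At 7: \Diamond r is true, \neg s \lor q is true, so \Diamond r \lor (\neg s \lor q) is true.
  At 7: \Diamond r requires r at some successor in {5, 7}.
    r holds at 7, so \Diamond r is true at 7.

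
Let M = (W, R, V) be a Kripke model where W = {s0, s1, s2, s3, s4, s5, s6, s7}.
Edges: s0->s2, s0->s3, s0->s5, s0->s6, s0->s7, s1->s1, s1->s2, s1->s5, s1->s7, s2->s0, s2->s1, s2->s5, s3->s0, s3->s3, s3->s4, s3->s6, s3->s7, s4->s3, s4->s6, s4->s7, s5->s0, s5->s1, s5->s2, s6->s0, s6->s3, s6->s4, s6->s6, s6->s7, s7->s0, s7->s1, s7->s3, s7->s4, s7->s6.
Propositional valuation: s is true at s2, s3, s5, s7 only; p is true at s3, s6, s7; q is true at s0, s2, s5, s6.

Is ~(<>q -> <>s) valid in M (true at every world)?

No

Let φ = ~(<>q -> <>s). Evaluate φ at each world:
  s0 (successors {s2, s3, s5, s6, s7}): φ is false.
  s1 (successors {s1, s2, s5, s7}): φ is false.
  s2 (successors {s0, s1, s5}): φ is false.
  s3 (successors {s0, s3, s4, s6, s7}): φ is false.
  s4 (successors {s3, s6, s7}): φ is false.
  s5 (successors {s0, s1, s2}): φ is false.
  s6 (successors {s0, s3, s4, s6, s7}): φ is false.
  s7 (successors {s0, s1, s3, s4, s6}): φ is false.
Detail at s0 (counterexample):
  At s0: <>q -> <>s is true, so ~(<>q -> <>s) is false.
    At s0: <>q is true, <>s is true, so <>q -> <>s is true.
      At s0: <>q requires q at some successor in {s2, s3, s5, s6, s7}.
        q holds at s2, so <>q is true at s0.
      At s0: <>s requires s at some successor in {s2, s3, s5, s6, s7}.
        s holds at s2, so <>s is true at s0.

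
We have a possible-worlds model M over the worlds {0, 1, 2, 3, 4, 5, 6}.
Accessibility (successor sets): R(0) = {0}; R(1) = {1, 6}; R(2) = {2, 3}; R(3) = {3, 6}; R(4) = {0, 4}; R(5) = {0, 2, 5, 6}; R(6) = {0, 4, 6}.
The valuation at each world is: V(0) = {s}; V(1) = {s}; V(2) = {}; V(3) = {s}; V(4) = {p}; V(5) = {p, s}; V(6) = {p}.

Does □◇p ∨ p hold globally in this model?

Let φ = □◇p ∨ p. Evaluate φ at each world:
  0 (successors {0}): φ is false.
  1 (successors {1, 6}): φ is true.
  2 (successors {2, 3}): φ is false.
  3 (successors {3, 6}): φ is true.
  4 (successors {0, 4}): φ is true.
  5 (successors {0, 2, 5, 6}): φ is true.
  6 (successors {0, 4, 6}): φ is true.
Detail at 0 (counterexample):
  At 0: □◇p is false, p is false, so □◇p ∨ p is false.
    At 0: □◇p requires ◇p at every successor {0}.
      ◇p fails at 0, so □◇p is false at 0.

No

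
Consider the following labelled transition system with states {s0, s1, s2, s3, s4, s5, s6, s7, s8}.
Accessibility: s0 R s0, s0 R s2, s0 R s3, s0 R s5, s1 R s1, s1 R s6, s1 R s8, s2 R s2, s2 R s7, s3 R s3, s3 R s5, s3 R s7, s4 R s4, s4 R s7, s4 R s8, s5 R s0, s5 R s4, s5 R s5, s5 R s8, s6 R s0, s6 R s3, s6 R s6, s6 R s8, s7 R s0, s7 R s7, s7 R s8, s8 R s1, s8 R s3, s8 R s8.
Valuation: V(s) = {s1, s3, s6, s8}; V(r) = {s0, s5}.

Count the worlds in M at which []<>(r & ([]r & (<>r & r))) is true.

0

Let φ = []<>(r & ([]r & (<>r & r))). Evaluate φ at each world:
  s0 (successors {s0, s2, s3, s5}): φ is false.
  s1 (successors {s1, s6, s8}): φ is false.
  s2 (successors {s2, s7}): φ is false.
  s3 (successors {s3, s5, s7}): φ is false.
  s4 (successors {s4, s7, s8}): φ is false.
  s5 (successors {s0, s4, s5, s8}): φ is false.
  s6 (successors {s0, s3, s6, s8}): φ is false.
  s7 (successors {s0, s7, s8}): φ is false.
  s8 (successors {s1, s3, s8}): φ is false.
For instance, at s6:
  At s6: []<>(r & ([]r & (<>r & r))) requires <>(r & ([]r & (<>r & r))) at every successor {s0, s3, s6, s8}.
    <>(r & ([]r & (<>r & r))) fails at s0, so []<>(r & ([]r & (<>r & r))) is false at s6.
      At s0: <>(r & ([]r & (<>r & r))) requires r & ([]r & (<>r & r)) at some successor in {s0, s2, s3, s5}.
        At s0: r & ([]r & (<>r & r)) is false.
        At s2: r & ([]r & (<>r & r)) is false.
        At s3: r & ([]r & (<>r & r)) is false.
        At s5: r & ([]r & (<>r & r)) is false.
      So <>(r & ([]r & (<>r & r))) is false at s0.
Satisfying worlds: none.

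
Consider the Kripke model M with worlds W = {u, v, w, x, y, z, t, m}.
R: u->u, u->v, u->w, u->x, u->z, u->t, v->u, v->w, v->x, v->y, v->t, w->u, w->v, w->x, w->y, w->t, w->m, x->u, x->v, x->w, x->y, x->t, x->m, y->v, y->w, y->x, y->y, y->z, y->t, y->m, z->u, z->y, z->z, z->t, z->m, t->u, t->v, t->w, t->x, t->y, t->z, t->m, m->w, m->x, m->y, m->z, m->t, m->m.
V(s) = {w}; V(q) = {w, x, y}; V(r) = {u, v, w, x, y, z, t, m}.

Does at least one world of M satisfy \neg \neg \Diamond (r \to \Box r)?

Yes

Recall that \Box ψ holds at a world iff ψ holds at every accessible world, and \Diamond ψ holds iff ψ holds at some accessible world.
Let φ = \neg \neg \Diamond (r \to \Box r). Evaluate φ at each world:
  u (successors {u, v, w, x, z, t}): φ is true.
  v (successors {u, w, x, y, t}): φ is true.
  w (successors {u, v, x, y, t, m}): φ is true.
  x (successors {u, v, w, y, t, m}): φ is true.
  y (successors {v, w, x, y, z, t, m}): φ is true.
  z (successors {u, y, z, t, m}): φ is true.
  t (successors {u, v, w, x, y, z, m}): φ is true.
  m (successors {w, x, y, z, t, m}): φ is true.
Detail at u (witness):
  At u: \neg \Diamond (r \to \Box r) is false, so \neg \neg \Diamond (r \to \Box r) is true.
    At u: \Diamond (r \to \Box r) is true, so \neg \Diamond (r \to \Box r) is false.
      At u: \Diamond (r \to \Box r) requires r \to \Box r at some successor in {u, v, w, x, z, t}.
        r \to \Box r holds at u, so \Diamond (r \to \Box r) is true at u.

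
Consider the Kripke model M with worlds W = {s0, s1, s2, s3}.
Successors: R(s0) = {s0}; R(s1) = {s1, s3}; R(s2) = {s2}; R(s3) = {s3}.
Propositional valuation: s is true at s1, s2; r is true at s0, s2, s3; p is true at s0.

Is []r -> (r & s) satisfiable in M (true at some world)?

Yes

Let φ = []r -> (r & s). Evaluate φ at each world:
  s0 (successors {s0}): φ is false.
  s1 (successors {s1, s3}): φ is true.
  s2 (successors {s2}): φ is true.
  s3 (successors {s3}): φ is false.
Detail at s1 (witness):
  At s1: []r is false, r & s is false, so []r -> (r & s) is true.
    At s1: []r requires r at every successor {s1, s3}.
      r fails at s1, so []r is false at s1.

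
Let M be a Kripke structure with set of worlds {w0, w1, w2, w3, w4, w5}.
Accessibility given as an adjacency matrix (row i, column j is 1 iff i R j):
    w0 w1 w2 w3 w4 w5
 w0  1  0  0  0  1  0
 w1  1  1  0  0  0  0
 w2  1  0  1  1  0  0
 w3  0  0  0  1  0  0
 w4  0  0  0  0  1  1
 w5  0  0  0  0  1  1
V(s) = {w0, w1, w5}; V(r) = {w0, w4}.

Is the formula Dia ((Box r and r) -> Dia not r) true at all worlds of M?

Let φ = Dia ((Box r and r) -> Dia not r). Evaluate φ at each world:
  w0 (successors {w0, w4}): φ is true.
  w1 (successors {w0, w1}): φ is true.
  w2 (successors {w0, w2, w3}): φ is true.
  w3 (successors {w3}): φ is true.
  w4 (successors {w4, w5}): φ is true.
  w5 (successors {w4, w5}): φ is true.
For instance, at w5:
  At w5: Dia ((Box r and r) -> Dia not r) requires (Box r and r) -> Dia not r at some successor in {w4, w5}.
    (Box r and r) -> Dia not r holds at w4, so Dia ((Box r and r) -> Dia not r) is true at w5.
      At w4: Box r and r is false, Dia not r is true, so (Box r and r) -> Dia not r is true.

Yes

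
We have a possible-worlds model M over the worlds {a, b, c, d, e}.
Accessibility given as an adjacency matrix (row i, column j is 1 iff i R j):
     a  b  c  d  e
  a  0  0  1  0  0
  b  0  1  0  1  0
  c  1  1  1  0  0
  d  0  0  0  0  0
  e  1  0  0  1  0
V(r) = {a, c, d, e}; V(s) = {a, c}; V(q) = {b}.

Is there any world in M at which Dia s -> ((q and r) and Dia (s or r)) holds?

Let φ = Dia s -> ((q and r) and Dia (s or r)). Evaluate φ at each world:
  a (successors {c}): φ is false.
  b (successors {b, d}): φ is true.
  c (successors {a, b, c}): φ is false.
  d (successors ∅): φ is true.
  e (successors {a, d}): φ is false.
Detail at b (witness):
  At b: Dia s is false, (q and r) and Dia (s or r) is false, so Dia s -> ((q and r) and Dia (s or r)) is true.
    At b: Dia s requires s at some successor in {b, d}.
      At b: s is false.
      At d: s is false.
    So Dia s is false at b.
    At b: q and r is false, Dia (s or r) is true, so (q and r) and Dia (s or r) is false.
      At b: Dia (s or r) requires s or r at some successor in {b, d}.
        s or r holds at d, so Dia (s or r) is true at b.

Yes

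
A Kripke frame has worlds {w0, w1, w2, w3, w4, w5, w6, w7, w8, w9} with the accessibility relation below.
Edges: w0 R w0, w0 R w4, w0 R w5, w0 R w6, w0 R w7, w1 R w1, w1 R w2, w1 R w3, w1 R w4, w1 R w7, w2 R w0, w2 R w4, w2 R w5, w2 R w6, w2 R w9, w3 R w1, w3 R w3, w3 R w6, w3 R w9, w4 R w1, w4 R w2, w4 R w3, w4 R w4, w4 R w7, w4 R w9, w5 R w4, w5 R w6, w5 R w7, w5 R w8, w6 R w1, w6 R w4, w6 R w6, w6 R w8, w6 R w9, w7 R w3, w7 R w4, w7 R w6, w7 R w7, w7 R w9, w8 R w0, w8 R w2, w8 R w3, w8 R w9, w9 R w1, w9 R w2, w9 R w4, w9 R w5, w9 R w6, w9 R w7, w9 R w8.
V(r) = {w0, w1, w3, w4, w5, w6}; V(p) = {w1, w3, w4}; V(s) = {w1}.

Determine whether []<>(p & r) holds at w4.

Recall that []ψ holds at a world iff ψ holds at every accessible world, and <>ψ holds iff ψ holds at some accessible world.
At w4: []<>(p & r) requires <>(p & r) at every successor {w1, w2, w3, w4, w7, w9}.
  At w1: <>(p & r) is true.
  At w2: <>(p & r) is true.
  At w3: <>(p & r) is true.
  At w4: <>(p & r) is true.
  At w7: <>(p & r) is true.
  At w9: <>(p & r) is true.
So []<>(p & r) is true at w4.

Yes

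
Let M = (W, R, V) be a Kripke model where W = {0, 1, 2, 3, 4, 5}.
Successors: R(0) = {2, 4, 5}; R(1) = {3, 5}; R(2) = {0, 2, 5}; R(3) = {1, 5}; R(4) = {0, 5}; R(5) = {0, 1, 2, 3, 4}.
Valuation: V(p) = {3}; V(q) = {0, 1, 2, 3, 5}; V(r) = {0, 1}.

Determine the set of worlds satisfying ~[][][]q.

Let φ = ~[][][]q. Evaluate φ at each world:
  0 (successors {2, 4, 5}): φ is true.
  1 (successors {3, 5}): φ is true.
  2 (successors {0, 2, 5}): φ is true.
  3 (successors {1, 5}): φ is true.
  4 (successors {0, 5}): φ is true.
  5 (successors {0, 1, 2, 3, 4}): φ is true.
For instance, at 3:
  At 3: [][][]q is false, so ~[][][]q is true.
    At 3: [][][]q requires [][]q at every successor {1, 5}.
      [][]q fails at 1, so [][][]q is false at 3.
Satisfying worlds: {0, 1, 2, 3, 4, 5}

0, 1, 2, 3, 4, 5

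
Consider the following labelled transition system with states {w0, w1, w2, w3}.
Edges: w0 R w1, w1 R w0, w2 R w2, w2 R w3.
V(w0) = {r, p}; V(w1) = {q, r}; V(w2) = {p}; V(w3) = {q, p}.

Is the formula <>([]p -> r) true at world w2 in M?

At w2: <>([]p -> r) requires []p -> r at some successor in {w2, w3}.
  At w2: []p -> r is false.
  At w3: []p -> r is false.
So <>([]p -> r) is false at w2.

No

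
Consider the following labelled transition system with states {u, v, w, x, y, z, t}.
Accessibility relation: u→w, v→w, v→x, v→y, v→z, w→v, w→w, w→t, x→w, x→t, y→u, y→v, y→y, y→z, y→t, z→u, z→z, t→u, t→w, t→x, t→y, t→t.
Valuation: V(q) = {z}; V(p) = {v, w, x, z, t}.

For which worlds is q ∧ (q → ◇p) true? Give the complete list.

z

Let φ = q ∧ (q → ◇p). Evaluate φ at each world:
  u (successors {w}): φ is false.
  v (successors {w, x, y, z}): φ is false.
  w (successors {v, w, t}): φ is false.
  x (successors {w, t}): φ is false.
  y (successors {u, v, y, z, t}): φ is false.
  z (successors {u, z}): φ is true.
  t (successors {u, w, x, y, t}): φ is false.
For instance, at v:
  At v: q is false, q → ◇p is true, so q ∧ (q → ◇p) is false.
    At v: q is false, ◇p is true, so q → ◇p is true.
      At v: ◇p requires p at some successor in {w, x, y, z}.
        p holds at w, so ◇p is true at v.
Satisfying worlds: {z}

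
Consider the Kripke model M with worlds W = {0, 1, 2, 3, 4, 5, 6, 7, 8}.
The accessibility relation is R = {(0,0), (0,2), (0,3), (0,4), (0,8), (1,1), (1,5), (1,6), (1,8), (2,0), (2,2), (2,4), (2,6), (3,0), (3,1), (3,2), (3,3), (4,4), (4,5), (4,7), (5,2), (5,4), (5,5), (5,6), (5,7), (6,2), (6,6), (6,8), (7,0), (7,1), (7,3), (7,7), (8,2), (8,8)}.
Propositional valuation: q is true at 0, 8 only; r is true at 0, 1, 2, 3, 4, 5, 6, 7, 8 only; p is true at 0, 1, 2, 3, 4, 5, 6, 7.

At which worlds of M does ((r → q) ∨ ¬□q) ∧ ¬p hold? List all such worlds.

8

Let φ = ((r → q) ∨ ¬□q) ∧ ¬p. Evaluate φ at each world:
  0 (successors {0, 2, 3, 4, 8}): φ is false.
  1 (successors {1, 5, 6, 8}): φ is false.
  2 (successors {0, 2, 4, 6}): φ is false.
  3 (successors {0, 1, 2, 3}): φ is false.
  4 (successors {4, 5, 7}): φ is false.
  5 (successors {2, 4, 5, 6, 7}): φ is false.
  6 (successors {2, 6, 8}): φ is false.
  7 (successors {0, 1, 3, 7}): φ is false.
  8 (successors {2, 8}): φ is true.
For instance, at 6:
  At 6: (r → q) ∨ ¬□q is true, ¬p is false, so ((r → q) ∨ ¬□q) ∧ ¬p is false.
    At 6: r → q is false, ¬□q is true, so (r → q) ∨ ¬□q is true.
      At 6: □q is false, so ¬□q is true.
Satisfying worlds: {8}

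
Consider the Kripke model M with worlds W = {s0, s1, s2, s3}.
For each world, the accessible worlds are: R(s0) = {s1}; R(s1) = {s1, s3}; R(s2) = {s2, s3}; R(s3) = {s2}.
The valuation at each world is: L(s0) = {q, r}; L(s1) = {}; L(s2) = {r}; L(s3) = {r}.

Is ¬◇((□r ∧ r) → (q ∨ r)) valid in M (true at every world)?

Let φ = ¬◇((□r ∧ r) → (q ∨ r)). Evaluate φ at each world:
  s0 (successors {s1}): φ is false.
  s1 (successors {s1, s3}): φ is false.
  s2 (successors {s2, s3}): φ is false.
  s3 (successors {s2}): φ is false.
Detail at s0 (counterexample):
  At s0: ◇((□r ∧ r) → (q ∨ r)) is true, so ¬◇((□r ∧ r) → (q ∨ r)) is false.
    At s0: ◇((□r ∧ r) → (q ∨ r)) requires (□r ∧ r) → (q ∨ r) at some successor in {s1}.
      (□r ∧ r) → (q ∨ r) holds at s1, so ◇((□r ∧ r) → (q ∨ r)) is true at s0.

No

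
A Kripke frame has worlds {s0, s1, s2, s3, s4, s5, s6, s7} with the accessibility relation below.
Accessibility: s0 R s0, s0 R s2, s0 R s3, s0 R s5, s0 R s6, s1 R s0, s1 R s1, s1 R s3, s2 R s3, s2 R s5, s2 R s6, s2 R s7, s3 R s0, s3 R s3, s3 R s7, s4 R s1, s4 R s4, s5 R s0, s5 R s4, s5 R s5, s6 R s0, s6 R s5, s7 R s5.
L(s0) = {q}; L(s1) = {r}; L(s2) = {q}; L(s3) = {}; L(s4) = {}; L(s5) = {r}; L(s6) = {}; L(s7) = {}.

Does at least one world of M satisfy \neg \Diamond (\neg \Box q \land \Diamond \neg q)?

No

Recall that \Box ψ holds at a world iff ψ holds at every accessible world, and \Diamond ψ holds iff ψ holds at some accessible world.
Let φ = \neg \Diamond (\neg \Box q \land \Diamond \neg q). Evaluate φ at each world:
  s0 (successors {s0, s2, s3, s5, s6}): φ is false.
  s1 (successors {s0, s1, s3}): φ is false.
  s2 (successors {s3, s5, s6, s7}): φ is false.
  s3 (successors {s0, s3, s7}): φ is false.
  s4 (successors {s1, s4}): φ is false.
  s5 (successors {s0, s4, s5}): φ is false.
  s6 (successors {s0, s5}): φ is false.
  s7 (successors {s5}): φ is false.
For instance, at s3:
  At s3: \Diamond (\neg \Box q \land \Diamond \neg q) is true, so \neg \Diamond (\neg \Box q \land \Diamond \neg q) is false.
    At s3: \Diamond (\neg \Box q \land \Diamond \neg q) requires \neg \Box q \land \Diamond \neg q at some successor in {s0, s3, s7}.
      \neg \Box q \land \Diamond \neg q holds at s0, so \Diamond (\neg \Box q \land \Diamond \neg q) is true at s3.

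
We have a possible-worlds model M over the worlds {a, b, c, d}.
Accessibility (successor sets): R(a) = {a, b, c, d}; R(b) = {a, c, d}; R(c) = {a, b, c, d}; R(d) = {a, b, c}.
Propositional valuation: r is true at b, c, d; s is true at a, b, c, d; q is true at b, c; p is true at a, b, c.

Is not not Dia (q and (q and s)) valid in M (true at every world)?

Yes

Recall that Dia ψ holds at a world iff ψ holds at some accessible world.
Let φ = not not Dia (q and (q and s)). Evaluate φ at each world:
  a (successors {a, b, c, d}): φ is true.
  b (successors {a, c, d}): φ is true.
  c (successors {a, b, c, d}): φ is true.
  d (successors {a, b, c}): φ is true.
For instance, at b:
  At b: not Dia (q and (q and s)) is false, so not not Dia (q and (q and s)) is true.
    At b: Dia (q and (q and s)) is true, so not Dia (q and (q and s)) is false.
      At b: Dia (q and (q and s)) requires q and (q and s) at some successor in {a, c, d}.
        q and (q and s) holds at c, so Dia (q and (q and s)) is true at b.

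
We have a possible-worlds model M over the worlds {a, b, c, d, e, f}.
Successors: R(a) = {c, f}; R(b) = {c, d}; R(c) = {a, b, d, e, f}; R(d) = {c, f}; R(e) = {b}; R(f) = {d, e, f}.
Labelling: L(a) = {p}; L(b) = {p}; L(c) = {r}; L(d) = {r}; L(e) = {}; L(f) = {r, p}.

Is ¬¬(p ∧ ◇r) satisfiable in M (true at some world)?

Let φ = ¬¬(p ∧ ◇r). Evaluate φ at each world:
  a (successors {c, f}): φ is true.
  b (successors {c, d}): φ is true.
  c (successors {a, b, d, e, f}): φ is false.
  d (successors {c, f}): φ is false.
  e (successors {b}): φ is false.
  f (successors {d, e, f}): φ is true.
Detail at a (witness):
  At a: ¬(p ∧ ◇r) is false, so ¬¬(p ∧ ◇r) is true.
    At a: p ∧ ◇r is true, so ¬(p ∧ ◇r) is false.
      At a: p is true, ◇r is true, so p ∧ ◇r is true.

Yes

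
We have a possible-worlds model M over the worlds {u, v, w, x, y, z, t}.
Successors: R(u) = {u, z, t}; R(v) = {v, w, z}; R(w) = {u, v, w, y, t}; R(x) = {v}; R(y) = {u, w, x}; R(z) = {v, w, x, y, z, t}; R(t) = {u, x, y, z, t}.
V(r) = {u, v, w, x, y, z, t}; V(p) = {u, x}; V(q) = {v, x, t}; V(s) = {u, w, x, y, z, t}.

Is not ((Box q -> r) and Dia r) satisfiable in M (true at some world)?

Let φ = not ((Box q -> r) and Dia r). Evaluate φ at each world:
  u (successors {u, z, t}): φ is false.
  v (successors {v, w, z}): φ is false.
  w (successors {u, v, w, y, t}): φ is false.
  x (successors {v}): φ is false.
  y (successors {u, w, x}): φ is false.
  z (successors {v, w, x, y, z, t}): φ is false.
  t (successors {u, x, y, z, t}): φ is false.
For instance, at u:
  At u: (Box q -> r) and Dia r is true, so not ((Box q -> r) and Dia r) is false.
    At u: Box q -> r is true, Dia r is true, so (Box q -> r) and Dia r is true.
      At u: Box q is false, r is true, so Box q -> r is true.
      At u: Dia r requires r at some successor in {u, z, t}.
        r holds at u, so Dia r is true at u.

No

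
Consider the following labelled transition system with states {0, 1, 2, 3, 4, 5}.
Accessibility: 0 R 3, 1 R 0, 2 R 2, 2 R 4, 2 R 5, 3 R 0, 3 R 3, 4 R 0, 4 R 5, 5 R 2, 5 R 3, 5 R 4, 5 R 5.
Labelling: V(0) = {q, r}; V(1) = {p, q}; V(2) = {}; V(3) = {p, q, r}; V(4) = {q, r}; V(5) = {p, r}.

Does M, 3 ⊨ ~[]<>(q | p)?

At 3: []<>(q | p) is true, so ~[]<>(q | p) is false.
  At 3: []<>(q | p) requires <>(q | p) at every successor {0, 3}.
      At 0: <>(q | p) requires q | p at some successor in {3}.
        q | p holds at 3, so <>(q | p) is true at 0.
      At 3: <>(q | p) requires q | p at some successor in {0, 3}.
        q | p holds at 0, so <>(q | p) is true at 3.
  So []<>(q | p) is true at 3.

No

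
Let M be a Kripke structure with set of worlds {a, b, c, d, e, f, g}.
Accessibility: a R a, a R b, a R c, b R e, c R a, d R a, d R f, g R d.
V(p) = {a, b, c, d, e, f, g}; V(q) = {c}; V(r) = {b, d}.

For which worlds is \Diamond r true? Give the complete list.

Let φ = \Diamond r. Evaluate φ at each world:
  a (successors {a, b, c}): φ is true.
  b (successors {e}): φ is false.
  c (successors {a}): φ is false.
  d (successors {a, f}): φ is false.
  e (successors ∅): φ is false.
  f (successors ∅): φ is false.
  g (successors {d}): φ is true.
For instance, at a:
  At a: \Diamond r requires r at some successor in {a, b, c}.
    r holds at b, so \Diamond r is true at a.
Satisfying worlds: {a, g}

a, g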